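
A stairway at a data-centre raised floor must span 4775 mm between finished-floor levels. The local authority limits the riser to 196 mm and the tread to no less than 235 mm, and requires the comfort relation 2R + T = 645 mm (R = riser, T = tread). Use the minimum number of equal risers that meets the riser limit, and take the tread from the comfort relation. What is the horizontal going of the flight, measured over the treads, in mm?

At most 196 each: 4775/196 = 24.36, giving 25 risers.
R = 4775 ÷ 25 = 191 mm.
T = 645 − 2·191 = 263 mm, which satisfies the 235 mm minimum.
Going = (25 − 1) × 263 = 6312 mm.

6312 mm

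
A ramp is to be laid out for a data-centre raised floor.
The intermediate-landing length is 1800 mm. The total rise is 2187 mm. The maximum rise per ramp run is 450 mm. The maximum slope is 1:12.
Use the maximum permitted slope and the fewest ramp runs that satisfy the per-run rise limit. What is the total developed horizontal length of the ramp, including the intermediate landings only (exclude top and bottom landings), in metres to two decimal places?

33.44 m

⌈2187/450⌉ = 5 ramp runs. That means 4 intermediate landings.
Ramp run (horizontal) at 1:12: 2187 × 12 = 26244 mm.
Intermediate landings: 4 × 1800 = 7200 mm.
Developed length = 26244 + 7200 = 33444 mm.
= 33.44 m.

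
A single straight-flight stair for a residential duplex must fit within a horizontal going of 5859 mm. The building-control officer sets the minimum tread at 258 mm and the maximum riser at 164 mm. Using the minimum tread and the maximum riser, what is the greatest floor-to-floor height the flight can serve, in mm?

3772 mm

Treads that fit: ⌊5859 / 258⌋ = 22.
Risers = treads + 1 = 23.
Maximum height = 23 × 164 = 3772 mm.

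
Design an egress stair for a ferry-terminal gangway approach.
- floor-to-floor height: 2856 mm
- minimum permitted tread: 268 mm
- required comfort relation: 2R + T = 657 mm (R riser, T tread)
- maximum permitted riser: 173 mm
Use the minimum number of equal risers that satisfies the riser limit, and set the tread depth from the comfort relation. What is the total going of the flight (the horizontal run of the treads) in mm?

At most 173 each: 2856/173 = 16.51, giving 17 risers.
R = 2856 ÷ 17 = 168 mm.
T = 657 − 2·168 = 321 mm, which satisfies the 268 mm minimum.
Treads = 17 − 1 = 16; going = 16 × 321 = 5136 mm.

5136 mm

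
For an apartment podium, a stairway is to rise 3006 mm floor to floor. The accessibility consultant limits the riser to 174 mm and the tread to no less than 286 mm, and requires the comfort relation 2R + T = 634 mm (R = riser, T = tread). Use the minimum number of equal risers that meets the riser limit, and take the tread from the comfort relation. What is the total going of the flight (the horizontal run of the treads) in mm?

5100 mm

3006 / 174 = 17.28, so 18 risers are needed.
R = 3006 ÷ 18 = 167 mm.
Tread T = 634 − 2 × 167 = 300 mm (≥ 286 mm).
Treads = 18 − 1 = 17; going = 17 × 300 = 5100 mm.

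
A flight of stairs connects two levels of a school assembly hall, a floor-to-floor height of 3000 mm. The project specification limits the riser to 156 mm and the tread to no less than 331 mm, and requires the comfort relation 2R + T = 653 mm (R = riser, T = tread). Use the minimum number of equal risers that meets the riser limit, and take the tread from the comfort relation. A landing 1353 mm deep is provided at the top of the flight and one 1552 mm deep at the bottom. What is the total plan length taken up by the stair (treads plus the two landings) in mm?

9612 mm

⌈3000/156⌉ = 20 risers.
R = 3000 ÷ 20 = 150 mm.
Tread T = 653 − 2 × 150 = 353 mm (≥ 331 mm).
Going = (20 − 1) × 353 = 6707 mm.
Add landings: 6707 + 1353 + 1552 = 9612 mm.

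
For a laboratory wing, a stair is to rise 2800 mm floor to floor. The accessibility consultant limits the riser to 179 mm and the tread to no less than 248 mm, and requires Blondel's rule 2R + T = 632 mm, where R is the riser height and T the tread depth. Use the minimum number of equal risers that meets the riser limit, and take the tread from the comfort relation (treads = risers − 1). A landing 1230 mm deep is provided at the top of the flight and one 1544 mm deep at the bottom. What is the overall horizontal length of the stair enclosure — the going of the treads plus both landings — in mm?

7004 mm

2800 / 179 = 15.64, so 16 risers are needed.
Each riser is 2800/16 = 175 mm (≤ 179 mm).
Tread T = 632 − 2 × 175 = 282 mm (≥ 248 mm).
Treads = 16 − 1 = 15; going = 15 × 282 = 4230 mm.
Add landings: 4230 + 1230 + 1544 = 7004 mm.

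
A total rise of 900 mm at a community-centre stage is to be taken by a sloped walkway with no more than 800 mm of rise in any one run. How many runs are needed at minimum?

2 runs

⌈900/800⌉ = 2 ramp runs.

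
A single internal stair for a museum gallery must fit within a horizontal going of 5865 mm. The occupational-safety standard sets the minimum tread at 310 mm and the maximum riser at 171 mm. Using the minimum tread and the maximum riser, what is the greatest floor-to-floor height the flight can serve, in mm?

3249 mm

5865 / 310 = 18.92, so 18 treads fit.
Risers = treads + 1 = 19.
Maximum height = 19 × 171 = 3249 mm.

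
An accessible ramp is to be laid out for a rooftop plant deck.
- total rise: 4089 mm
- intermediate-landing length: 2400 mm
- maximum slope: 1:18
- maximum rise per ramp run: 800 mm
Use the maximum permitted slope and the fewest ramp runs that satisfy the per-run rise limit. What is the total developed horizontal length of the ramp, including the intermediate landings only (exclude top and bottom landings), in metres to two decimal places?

4089 / 800 = 5.111 → round up to 6 ramp runs. That means 5 intermediate landings.
Ramp run (horizontal) at 1:18: 4089 × 18 = 73602 mm.
5 intermediate landings contribute 5 × 2400 = 12000 mm.
Total developed length = 73602 + 12000 = 85602 mm.
= 85.60 m.

85.60 m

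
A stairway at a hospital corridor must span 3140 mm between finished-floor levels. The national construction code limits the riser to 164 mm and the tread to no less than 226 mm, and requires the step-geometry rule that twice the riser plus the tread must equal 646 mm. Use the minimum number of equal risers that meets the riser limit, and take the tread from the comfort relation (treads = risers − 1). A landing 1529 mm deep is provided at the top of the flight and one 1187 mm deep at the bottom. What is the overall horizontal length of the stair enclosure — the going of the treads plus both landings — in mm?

⌈3140/164⌉ = 20 risers.
Each riser is 3140/20 = 157 mm (≤ 164 mm).
From 2R + T = 646: T = 646 − 314 = 332 mm.
Going = (20 − 1) × 332 = 6308 mm.
Enclosure = 6308 + 1529 + 1187 = 9024 mm.

9024 mm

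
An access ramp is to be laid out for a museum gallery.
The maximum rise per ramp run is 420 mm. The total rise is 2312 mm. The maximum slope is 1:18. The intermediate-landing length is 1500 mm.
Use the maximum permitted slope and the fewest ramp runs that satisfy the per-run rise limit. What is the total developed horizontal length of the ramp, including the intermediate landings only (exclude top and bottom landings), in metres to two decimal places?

2312 / 420 = 5.50, so 6 ramp runs are needed. That means 5 intermediate landings.
Ramp run (horizontal) at 1:18: 2312 × 18 = 41616 mm.
5 intermediate landings contribute 5 × 1500 = 7500 mm.
Total developed length = 41616 + 7500 = 49116 mm.
= 49.12 m.

49.12 m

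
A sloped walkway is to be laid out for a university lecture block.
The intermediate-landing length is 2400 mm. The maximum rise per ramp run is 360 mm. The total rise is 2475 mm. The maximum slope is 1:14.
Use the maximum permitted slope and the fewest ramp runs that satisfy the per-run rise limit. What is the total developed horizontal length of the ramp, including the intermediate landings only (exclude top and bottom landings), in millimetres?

49050 mm

2475 / 360 = 6.88, so 7 ramp runs are needed. That means 6 intermediate landings.
Ramp run (horizontal) at 1:14: 2475 × 14 = 34650 mm.
Intermediate landings: 6 × 2400 = 14400 mm.
Developed length = 34650 + 14400 = 49050 mm.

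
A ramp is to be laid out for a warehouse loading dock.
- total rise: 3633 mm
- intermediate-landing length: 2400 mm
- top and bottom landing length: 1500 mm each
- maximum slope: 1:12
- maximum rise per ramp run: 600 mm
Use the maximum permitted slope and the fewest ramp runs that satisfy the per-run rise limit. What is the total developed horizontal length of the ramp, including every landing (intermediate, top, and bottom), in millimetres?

60996 mm

⌈3633/600⌉ = 7 ramp runs. That means 6 intermediate landings.
Horizontal run for 3633 mm of rise at 1:12 is 3633 × 12 = 43596 mm.
6 intermediate landings contribute 6 × 2400 = 14400 mm.
Top and bottom landings: 2 × 1500 = 3000 mm.
Total = 43596 + 14400 + 3000 = 60996 mm.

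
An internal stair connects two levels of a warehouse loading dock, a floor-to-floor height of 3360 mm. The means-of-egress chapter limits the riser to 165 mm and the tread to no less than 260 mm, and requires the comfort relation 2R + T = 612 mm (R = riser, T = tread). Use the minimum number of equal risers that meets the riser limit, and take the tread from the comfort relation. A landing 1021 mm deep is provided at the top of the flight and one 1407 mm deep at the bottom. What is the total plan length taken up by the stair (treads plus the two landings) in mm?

8268 mm

⌈3360/165⌉ = 21 risers.
R = 3360 ÷ 21 = 160 mm.
Tread T = 612 − 2 × 160 = 292 mm (≥ 260 mm).
Going = (21 − 1) × 292 = 5840 mm.
Enclosure = 5840 + 1021 + 1407 = 8268 mm.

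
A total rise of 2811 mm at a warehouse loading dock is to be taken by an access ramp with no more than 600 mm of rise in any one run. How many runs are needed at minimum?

5 runs

⌈2811/600⌉ = 5 ramp runs.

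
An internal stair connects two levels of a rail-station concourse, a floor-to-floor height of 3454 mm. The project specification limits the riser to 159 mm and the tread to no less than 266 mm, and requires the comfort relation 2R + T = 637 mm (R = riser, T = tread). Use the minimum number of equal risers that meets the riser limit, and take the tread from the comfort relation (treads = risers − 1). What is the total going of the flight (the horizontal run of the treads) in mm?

6783 mm

At most 159 each: 3454/159 = 21.72, giving 22 risers.
Each riser is 3454/22 = 157 mm (≤ 159 mm).
T = 637 − 2·157 = 323 mm, which satisfies the 266 mm minimum.
Going = (22 − 1) × 323 = 6783 mm.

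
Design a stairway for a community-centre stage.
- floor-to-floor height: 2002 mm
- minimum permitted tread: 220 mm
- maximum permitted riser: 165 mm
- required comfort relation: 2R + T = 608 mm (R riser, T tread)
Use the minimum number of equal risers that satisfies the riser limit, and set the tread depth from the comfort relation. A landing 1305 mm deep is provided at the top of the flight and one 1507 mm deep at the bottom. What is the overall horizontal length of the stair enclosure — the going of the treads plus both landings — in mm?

2002 / 165 = 12.133 → round up to 13 risers.
Riser R = 2002 / 13 = 154 mm, within the 165 mm limit.
From 2R + T = 608: T = 608 − 308 = 300 mm.
Treads = 13 − 1 = 12; going = 12 × 300 = 3600 mm.
Add landings: 3600 + 1305 + 1507 = 6412 mm.

6412 mm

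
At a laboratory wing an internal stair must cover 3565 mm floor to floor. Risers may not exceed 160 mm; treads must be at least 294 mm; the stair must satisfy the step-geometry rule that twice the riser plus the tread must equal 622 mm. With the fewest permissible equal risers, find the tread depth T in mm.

312 mm

3565 / 160 = 22.28, so 23 risers are needed.
Riser R = 3565 / 23 = 155 mm, within the 160 mm limit.
From 2R + T = 622: T = 622 − 310 = 312 mm.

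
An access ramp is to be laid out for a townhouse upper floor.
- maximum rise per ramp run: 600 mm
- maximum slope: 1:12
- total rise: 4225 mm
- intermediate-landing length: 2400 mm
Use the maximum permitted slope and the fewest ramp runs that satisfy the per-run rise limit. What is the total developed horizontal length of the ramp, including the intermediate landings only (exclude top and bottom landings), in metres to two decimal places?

67.50 m

4225 / 600 = 7.042 → round up to 8 ramp runs. That means 7 intermediate landings.
Horizontal run for 4225 mm of rise at 1:12 is 4225 × 12 = 50700 mm.
7 intermediate landings contribute 7 × 2400 = 16800 mm.
Total developed length = 50700 + 16800 = 67500 mm.
= 67.50 m.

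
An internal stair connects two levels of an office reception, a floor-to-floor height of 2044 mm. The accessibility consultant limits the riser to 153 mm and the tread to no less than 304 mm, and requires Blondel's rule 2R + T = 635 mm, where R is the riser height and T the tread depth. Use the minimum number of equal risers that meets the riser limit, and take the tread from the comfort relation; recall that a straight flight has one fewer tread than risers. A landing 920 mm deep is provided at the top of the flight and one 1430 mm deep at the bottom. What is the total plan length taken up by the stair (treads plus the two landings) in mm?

At most 153 each: 2044/153 = 13.36, giving 14 risers.
Each riser is 2044/14 = 146 mm (≤ 153 mm).
T = 635 − 2·146 = 343 mm, which satisfies the 304 mm minimum.
14 risers give 13 treads; going = 13 × 343 = 4459 mm.
Enclosure = 4459 + 920 + 1430 = 6809 mm.

6809 mm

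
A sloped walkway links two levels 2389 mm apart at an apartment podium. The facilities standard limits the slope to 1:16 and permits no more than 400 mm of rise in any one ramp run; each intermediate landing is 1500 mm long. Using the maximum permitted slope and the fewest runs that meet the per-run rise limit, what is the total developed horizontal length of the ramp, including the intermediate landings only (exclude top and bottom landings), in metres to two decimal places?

2389 / 400 = 5.973 → round up to 6 ramp runs. That means 5 intermediate landings.
Ramp run (horizontal) at 1:16: 2389 × 16 = 38224 mm.
5 intermediate landings contribute 5 × 1500 = 7500 mm.
Total developed length = 38224 + 7500 = 45724 mm.
= 45.72 m.

45.72 m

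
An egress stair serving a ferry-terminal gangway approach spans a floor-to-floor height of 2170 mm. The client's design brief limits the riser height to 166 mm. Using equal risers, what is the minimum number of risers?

⌈2170/166⌉ = 14 risers.

14 risers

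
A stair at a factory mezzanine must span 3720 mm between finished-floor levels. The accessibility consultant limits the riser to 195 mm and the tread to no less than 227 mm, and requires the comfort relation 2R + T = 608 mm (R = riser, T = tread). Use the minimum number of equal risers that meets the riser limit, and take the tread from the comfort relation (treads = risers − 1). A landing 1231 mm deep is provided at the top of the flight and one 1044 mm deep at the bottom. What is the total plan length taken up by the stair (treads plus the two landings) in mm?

⌈3720/195⌉ = 20 risers.
Riser R = 3720 / 20 = 186 mm, within the 195 mm limit.
From 2R + T = 608: T = 608 − 372 = 236 mm.
Treads = 20 − 1 = 19; going = 19 × 236 = 4484 mm.
Enclosure = 4484 + 1231 + 1044 = 6759 mm.

6759 mm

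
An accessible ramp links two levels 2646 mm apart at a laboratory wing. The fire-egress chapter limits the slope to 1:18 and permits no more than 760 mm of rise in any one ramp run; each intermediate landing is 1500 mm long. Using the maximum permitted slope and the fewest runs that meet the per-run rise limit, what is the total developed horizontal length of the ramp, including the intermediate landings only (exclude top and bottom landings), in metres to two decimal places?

2646 / 760 = 3.482 → round up to 4 ramp runs. That means 3 intermediate landings.
Ramp run (horizontal) at 1:18: 2646 × 18 = 47628 mm.
Intermediate landings: 3 × 1500 = 4500 mm.
Total developed length = 47628 + 4500 = 52128 mm.
= 52.13 m.

52.13 m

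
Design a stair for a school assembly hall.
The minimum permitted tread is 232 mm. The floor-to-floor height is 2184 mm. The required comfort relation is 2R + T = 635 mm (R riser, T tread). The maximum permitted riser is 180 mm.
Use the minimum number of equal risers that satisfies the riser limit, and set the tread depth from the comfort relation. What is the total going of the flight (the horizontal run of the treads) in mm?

3588 mm

2184 / 180 = 12.133 → round up to 13 risers.
Each riser is 2184/13 = 168 mm (≤ 180 mm).
T = 635 − 2·168 = 299 mm, which satisfies the 232 mm minimum.
Going = (13 − 1) × 299 = 3588 mm.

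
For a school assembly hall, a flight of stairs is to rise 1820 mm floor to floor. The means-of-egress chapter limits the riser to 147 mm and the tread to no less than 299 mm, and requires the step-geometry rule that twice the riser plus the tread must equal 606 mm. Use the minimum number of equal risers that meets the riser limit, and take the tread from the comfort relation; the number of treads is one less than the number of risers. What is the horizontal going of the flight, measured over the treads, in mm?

3912 mm

1820 / 147 = 12.38, so 13 risers are needed.
Each riser is 1820/13 = 140 mm (≤ 147 mm).
T = 606 − 2·140 = 326 mm, which satisfies the 299 mm minimum.
Going = (13 − 1) × 326 = 3912 mm.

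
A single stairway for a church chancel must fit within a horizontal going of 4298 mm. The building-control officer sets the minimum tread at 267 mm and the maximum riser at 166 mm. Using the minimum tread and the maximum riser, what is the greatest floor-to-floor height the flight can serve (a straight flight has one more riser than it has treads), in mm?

2822 mm

4298 / 267 = 16.10, so 16 treads fit.
Risers = treads + 1 = 17.
Maximum height = 17 × 166 = 2822 mm.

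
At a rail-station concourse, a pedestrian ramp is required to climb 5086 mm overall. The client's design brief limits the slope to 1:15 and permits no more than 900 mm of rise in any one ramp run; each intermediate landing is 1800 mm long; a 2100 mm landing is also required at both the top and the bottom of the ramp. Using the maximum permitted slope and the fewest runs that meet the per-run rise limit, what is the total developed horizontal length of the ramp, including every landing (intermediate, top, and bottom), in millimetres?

5086 / 900 = 5.65, so 6 ramp runs are needed. That means 5 intermediate landings.
Horizontal run for 5086 mm of rise at 1:15 is 5086 × 15 = 76290 mm.
Intermediate landings: 5 × 1800 = 9000 mm.
Top and bottom landings: 2 × 2100 = 4200 mm.
Total = 76290 + 9000 + 4200 = 89490 mm.

89490 mm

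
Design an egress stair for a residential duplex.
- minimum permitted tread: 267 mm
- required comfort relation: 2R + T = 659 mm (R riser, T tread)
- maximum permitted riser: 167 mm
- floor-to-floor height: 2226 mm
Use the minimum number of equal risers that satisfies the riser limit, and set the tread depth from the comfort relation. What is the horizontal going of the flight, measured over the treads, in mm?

4433 mm

2226 / 167 = 13.33, so 14 risers are needed.
Riser R = 2226 / 14 = 159 mm, within the 167 mm limit.
From 2R + T = 659: T = 659 − 318 = 341 mm.
Going = (14 − 1) × 341 = 4433 mm.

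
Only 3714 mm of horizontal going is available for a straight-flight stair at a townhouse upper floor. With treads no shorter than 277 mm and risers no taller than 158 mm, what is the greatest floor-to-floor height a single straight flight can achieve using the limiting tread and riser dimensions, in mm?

Treads that fit: ⌊3714 / 277⌋ = 13.
Risers = treads + 1 = 14.
Maximum height = 14 × 158 = 2212 mm.

2212 mm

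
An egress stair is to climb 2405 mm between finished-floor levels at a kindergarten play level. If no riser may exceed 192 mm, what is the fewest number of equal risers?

13 risers

At most 192 each: 2405/192 = 12.53, giving 13 risers.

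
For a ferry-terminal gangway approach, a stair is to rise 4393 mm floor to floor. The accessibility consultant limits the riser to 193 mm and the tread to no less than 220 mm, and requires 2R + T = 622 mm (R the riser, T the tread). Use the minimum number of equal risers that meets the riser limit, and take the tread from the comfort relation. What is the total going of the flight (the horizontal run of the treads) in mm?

4393 / 193 = 22.76, so 23 risers are needed.
Riser R = 4393 / 23 = 191 mm, within the 193 mm limit.
T = 622 − 2·191 = 240 mm, which satisfies the 220 mm minimum.
23 risers give 22 treads; going = 22 × 240 = 5280 mm.

5280 mm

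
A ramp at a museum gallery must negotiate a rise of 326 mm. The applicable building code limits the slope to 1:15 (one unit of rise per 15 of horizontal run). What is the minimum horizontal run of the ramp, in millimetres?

At 1:15 the run is 15 × 326 = 4890 mm.

4890 mm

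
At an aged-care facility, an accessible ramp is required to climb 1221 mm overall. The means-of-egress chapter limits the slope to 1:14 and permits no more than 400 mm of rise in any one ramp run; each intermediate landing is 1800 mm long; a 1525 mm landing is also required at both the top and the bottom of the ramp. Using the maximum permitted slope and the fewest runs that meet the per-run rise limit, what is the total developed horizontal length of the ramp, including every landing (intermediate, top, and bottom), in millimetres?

1221 / 400 = 3.053 → round up to 4 ramp runs. That means 3 intermediate landings.
Ramp run (horizontal) at 1:14: 1221 × 14 = 17094 mm.
Intermediate landings: 3 × 1800 = 5400 mm.
Top and bottom landings: 2 × 1525 = 3050 mm.
Total = 17094 + 5400 + 3050 = 25544 mm.

25544 mm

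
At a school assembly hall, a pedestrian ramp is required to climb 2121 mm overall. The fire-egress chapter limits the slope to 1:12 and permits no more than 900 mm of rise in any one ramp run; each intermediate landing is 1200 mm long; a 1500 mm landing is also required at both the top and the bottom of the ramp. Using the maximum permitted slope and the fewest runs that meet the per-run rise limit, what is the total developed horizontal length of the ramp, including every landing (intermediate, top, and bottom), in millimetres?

2121 / 900 = 2.357 → round up to 3 ramp runs. That means 2 intermediate landings.
Horizontal run for 2121 mm of rise at 1:12 is 2121 × 12 = 25452 mm.
Intermediate landings: 2 × 1200 = 2400 mm.
Top and bottom landings: 2 × 1500 = 3000 mm.
Total = 25452 + 2400 + 3000 = 30852 mm.

30852 mm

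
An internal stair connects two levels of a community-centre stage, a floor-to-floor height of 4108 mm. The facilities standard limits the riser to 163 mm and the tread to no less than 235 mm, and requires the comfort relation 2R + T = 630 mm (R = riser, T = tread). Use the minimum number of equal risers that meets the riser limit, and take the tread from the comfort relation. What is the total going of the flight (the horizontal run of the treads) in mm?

⌈4108/163⌉ = 26 risers.
Each riser is 4108/26 = 158 mm (≤ 163 mm).
Tread T = 630 − 2 × 158 = 314 mm (≥ 235 mm).
26 risers give 25 treads; going = 25 × 314 = 7850 mm.

7850 mm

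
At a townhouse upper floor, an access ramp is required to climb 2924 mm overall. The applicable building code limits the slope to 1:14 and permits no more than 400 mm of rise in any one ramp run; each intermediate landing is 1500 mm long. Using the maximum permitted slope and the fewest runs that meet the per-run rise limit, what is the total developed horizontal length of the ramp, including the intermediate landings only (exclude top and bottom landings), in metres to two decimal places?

2924 / 400 = 7.310 → round up to 8 ramp runs. That means 7 intermediate landings.
Ramp run (horizontal) at 1:14: 2924 × 14 = 40936 mm.
Intermediate landings: 7 × 1500 = 10500 mm.
Total developed length = 40936 + 10500 = 51436 mm.
= 51.44 m.

51.44 m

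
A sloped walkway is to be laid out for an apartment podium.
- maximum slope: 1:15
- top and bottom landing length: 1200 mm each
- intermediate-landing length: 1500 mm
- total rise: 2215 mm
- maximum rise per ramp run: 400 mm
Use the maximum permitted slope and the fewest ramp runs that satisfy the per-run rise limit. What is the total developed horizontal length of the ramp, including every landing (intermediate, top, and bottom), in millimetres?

2215 / 400 = 5.54, so 6 ramp runs are needed. That means 5 intermediate landings.
Horizontal run for 2215 mm of rise at 1:15 is 2215 × 15 = 33225 mm.
Intermediate landings: 5 × 1500 = 7500 mm.
Top and bottom landings: 2 × 1200 = 2400 mm.
Total = 33225 + 7500 + 2400 = 43125 mm.

43125 mm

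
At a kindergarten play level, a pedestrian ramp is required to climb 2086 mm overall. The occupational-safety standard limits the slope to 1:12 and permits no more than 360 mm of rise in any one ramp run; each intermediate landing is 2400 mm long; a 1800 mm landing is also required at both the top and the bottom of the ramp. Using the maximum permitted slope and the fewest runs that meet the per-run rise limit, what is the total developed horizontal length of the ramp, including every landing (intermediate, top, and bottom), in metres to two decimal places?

40.63 m

2086 / 360 = 5.794 → round up to 6 ramp runs. That means 5 intermediate landings.
Ramp run (horizontal) at 1:12: 2086 × 12 = 25032 mm.
5 intermediate landings contribute 5 × 2400 = 12000 mm.
Top and bottom landings: 2 × 1800 = 3600 mm.
Total = 25032 + 12000 + 3600 = 40632 mm.
= 40.63 m.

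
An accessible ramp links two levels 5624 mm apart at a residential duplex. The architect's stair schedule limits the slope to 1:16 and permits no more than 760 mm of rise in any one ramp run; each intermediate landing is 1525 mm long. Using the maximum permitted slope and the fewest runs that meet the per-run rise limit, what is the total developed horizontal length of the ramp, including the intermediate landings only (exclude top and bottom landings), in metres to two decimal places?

5624 / 760 = 7.400 → round up to 8 ramp runs. That means 7 intermediate landings.
Ramp run (horizontal) at 1:16: 5624 × 16 = 89984 mm.
Intermediate landings: 7 × 1525 = 10675 mm.
Total developed length = 89984 + 10675 = 100659 mm.
= 100.66 m.

100.66 m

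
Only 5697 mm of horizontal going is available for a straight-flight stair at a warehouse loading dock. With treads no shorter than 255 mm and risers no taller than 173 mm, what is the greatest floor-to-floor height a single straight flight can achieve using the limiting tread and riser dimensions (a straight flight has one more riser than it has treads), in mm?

5697 / 255 = 22.34, so 22 treads fit.
Risers = treads + 1 = 23.
Maximum height = 23 × 173 = 3979 mm.

3979 mm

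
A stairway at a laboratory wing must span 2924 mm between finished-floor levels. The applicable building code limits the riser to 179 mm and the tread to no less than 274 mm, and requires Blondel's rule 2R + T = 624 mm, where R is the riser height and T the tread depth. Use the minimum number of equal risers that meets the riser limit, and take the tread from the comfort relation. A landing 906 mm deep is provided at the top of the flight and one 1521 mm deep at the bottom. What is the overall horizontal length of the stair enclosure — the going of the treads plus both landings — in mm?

2924 / 179 = 16.34, so 17 risers are needed.
Riser R = 2924 / 17 = 172 mm, within the 179 mm limit.
T = 624 − 2·172 = 280 mm, which satisfies the 274 mm minimum.
Treads = 17 − 1 = 16; going = 16 × 280 = 4480 mm.
Enclosure = 4480 + 906 + 1521 = 6907 mm.

6907 mm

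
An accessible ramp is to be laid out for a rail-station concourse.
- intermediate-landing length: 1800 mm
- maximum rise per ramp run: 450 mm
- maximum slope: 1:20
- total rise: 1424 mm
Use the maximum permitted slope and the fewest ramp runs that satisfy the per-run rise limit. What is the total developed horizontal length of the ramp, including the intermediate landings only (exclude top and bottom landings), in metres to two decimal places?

At most 450 each: 1424/450 = 3.16, giving 4 ramp runs. That means 3 intermediate landings.
Horizontal run for 1424 mm of rise at 1:20 is 1424 × 20 = 28480 mm.
3 intermediate landings contribute 3 × 1800 = 5400 mm.
Developed length = 28480 + 5400 = 33880 mm.
= 33.88 m.

33.88 m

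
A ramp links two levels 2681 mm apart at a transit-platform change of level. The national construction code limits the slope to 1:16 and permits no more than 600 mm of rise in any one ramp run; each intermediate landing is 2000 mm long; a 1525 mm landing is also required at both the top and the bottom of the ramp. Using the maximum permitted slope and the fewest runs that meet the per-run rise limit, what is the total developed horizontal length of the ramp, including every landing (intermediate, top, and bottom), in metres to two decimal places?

At most 600 each: 2681/600 = 4.47, giving 5 ramp runs. That means 4 intermediate landings.
Ramp run (horizontal) at 1:16: 2681 × 16 = 42896 mm.
4 intermediate landings contribute 4 × 2000 = 8000 mm.
Top and bottom landings: 2 × 1525 = 3050 mm.
Total = 42896 + 8000 + 3050 = 53946 mm.
= 53.95 m.

53.95 m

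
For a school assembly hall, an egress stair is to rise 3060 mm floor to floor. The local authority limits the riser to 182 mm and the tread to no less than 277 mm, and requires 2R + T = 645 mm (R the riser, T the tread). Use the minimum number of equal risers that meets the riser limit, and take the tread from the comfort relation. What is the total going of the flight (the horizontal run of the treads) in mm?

4560 mm

3060 / 182 = 16.81, so 17 risers are needed.
R = 3060 ÷ 17 = 180 mm.
T = 645 − 2·180 = 285 mm, which satisfies the 277 mm minimum.
Treads = 17 − 1 = 16; going = 16 × 285 = 4560 mm.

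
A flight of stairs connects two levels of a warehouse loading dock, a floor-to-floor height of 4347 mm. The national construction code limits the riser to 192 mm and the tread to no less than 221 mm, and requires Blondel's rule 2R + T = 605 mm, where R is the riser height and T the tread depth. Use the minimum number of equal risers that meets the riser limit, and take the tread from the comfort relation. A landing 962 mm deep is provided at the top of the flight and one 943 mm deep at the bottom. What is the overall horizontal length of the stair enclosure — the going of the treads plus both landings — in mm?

6899 mm

At most 192 each: 4347/192 = 22.64, giving 23 risers.
R = 4347 ÷ 23 = 189 mm.
Tread T = 605 − 2 × 189 = 227 mm (≥ 221 mm).
Going = (23 − 1) × 227 = 4994 mm.
Enclosure = 4994 + 962 + 943 = 6899 mm.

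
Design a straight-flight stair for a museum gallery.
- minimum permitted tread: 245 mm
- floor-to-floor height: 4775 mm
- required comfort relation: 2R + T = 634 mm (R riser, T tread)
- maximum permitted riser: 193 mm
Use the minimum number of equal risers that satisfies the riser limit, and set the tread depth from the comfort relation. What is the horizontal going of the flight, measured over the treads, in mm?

⌈4775/193⌉ = 25 risers.
Each riser is 4775/25 = 191 mm (≤ 193 mm).
T = 634 − 2·191 = 252 mm, which satisfies the 245 mm minimum.
25 risers give 24 treads; going = 24 × 252 = 6048 mm.

6048 mm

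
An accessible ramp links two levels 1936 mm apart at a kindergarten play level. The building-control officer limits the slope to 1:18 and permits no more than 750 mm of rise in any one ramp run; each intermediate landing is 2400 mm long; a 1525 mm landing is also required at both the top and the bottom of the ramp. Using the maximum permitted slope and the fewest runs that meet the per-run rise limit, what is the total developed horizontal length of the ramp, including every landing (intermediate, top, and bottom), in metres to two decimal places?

1936 / 750 = 2.58, so 3 ramp runs are needed. That means 2 intermediate landings.
Horizontal run for 1936 mm of rise at 1:18 is 1936 × 18 = 34848 mm.
2 intermediate landings contribute 2 × 2400 = 4800 mm.
Top and bottom landings: 2 × 1525 = 3050 mm.
Total = 34848 + 4800 + 3050 = 42698 mm.
= 42.70 m.

42.70 m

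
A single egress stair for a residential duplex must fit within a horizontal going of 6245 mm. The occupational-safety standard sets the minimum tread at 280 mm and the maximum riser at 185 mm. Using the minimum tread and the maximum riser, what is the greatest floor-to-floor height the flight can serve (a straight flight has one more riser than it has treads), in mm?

Treads that fit: ⌊6245 / 280⌋ = 22.
Risers = treads + 1 = 23.
Maximum height = 23 × 185 = 4255 mm.

4255 mm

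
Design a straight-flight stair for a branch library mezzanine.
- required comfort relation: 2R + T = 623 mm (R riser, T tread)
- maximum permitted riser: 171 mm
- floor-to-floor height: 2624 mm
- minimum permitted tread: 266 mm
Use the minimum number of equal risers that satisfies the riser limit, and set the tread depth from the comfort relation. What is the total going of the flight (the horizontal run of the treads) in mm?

4425 mm

⌈2624/171⌉ = 16 risers.
Riser R = 2624 / 16 = 164 mm, within the 171 mm limit.
Tread T = 623 − 2 × 164 = 295 mm (≥ 266 mm).
16 risers give 15 treads; going = 15 × 295 = 4425 mm.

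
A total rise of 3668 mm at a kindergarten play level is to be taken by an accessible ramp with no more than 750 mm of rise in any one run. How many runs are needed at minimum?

⌈3668/750⌉ = 5 ramp runs.

5 runs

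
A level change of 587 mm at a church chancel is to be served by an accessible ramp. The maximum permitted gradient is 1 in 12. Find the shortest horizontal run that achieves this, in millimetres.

Run = rise × 12 = 587 × 12 = 7044 mm.

7044 mm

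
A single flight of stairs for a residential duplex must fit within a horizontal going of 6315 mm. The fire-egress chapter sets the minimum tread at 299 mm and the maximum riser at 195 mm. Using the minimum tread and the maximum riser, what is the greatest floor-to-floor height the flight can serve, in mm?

6315 / 299 = 21.12, so 21 treads fit.
Risers = treads + 1 = 22.
Maximum height = 22 × 195 = 4290 mm.

4290 mm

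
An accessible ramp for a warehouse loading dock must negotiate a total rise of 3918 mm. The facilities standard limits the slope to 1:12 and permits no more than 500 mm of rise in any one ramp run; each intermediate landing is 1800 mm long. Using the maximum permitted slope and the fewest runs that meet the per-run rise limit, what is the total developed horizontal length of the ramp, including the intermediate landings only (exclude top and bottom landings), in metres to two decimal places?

⌈3918/500⌉ = 8 ramp runs. That means 7 intermediate landings.
Horizontal run for 3918 mm of rise at 1:12 is 3918 × 12 = 47016 mm.
7 intermediate landings contribute 7 × 1800 = 12600 mm.
Total developed length = 47016 + 12600 = 59616 mm.
= 59.62 m.

59.62 m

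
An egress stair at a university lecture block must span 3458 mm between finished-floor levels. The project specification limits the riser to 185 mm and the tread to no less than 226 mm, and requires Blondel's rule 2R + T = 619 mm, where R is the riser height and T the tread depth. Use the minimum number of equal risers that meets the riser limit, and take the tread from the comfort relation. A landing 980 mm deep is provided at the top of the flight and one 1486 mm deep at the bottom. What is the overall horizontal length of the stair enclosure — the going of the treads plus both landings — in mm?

3458 / 185 = 18.69, so 19 risers are needed.
Each riser is 3458/19 = 182 mm (≤ 185 mm).
T = 619 − 2·182 = 255 mm, which satisfies the 226 mm minimum.
Going = (19 − 1) × 255 = 4590 mm.
Add landings: 4590 + 980 + 1486 = 7056 mm.

7056 mm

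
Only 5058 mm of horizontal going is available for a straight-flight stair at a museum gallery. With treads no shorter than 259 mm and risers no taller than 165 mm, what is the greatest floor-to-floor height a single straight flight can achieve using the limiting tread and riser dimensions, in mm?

Treads that fit: ⌊5058 / 259⌋ = 19.
Risers = treads + 1 = 20.
Maximum height = 20 × 165 = 3300 mm.

3300 mm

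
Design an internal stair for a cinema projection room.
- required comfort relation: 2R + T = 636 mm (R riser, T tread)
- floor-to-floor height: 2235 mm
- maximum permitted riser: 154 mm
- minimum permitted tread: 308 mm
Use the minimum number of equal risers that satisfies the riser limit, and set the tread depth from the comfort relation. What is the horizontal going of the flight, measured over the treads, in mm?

4732 mm

⌈2235/154⌉ = 15 risers.
R = 2235 ÷ 15 = 149 mm.
From 2R + T = 636: T = 636 − 298 = 338 mm.
Treads = 15 − 1 = 14; going = 14 × 338 = 4732 mm.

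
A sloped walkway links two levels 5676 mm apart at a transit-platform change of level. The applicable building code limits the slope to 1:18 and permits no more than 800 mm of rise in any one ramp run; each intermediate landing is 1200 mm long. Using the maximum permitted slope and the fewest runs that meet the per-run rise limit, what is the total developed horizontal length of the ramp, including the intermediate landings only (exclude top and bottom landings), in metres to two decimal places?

At most 800 each: 5676/800 = 7.09, giving 8 ramp runs. That means 7 intermediate landings.
Ramp run (horizontal) at 1:18: 5676 × 18 = 102168 mm.
7 intermediate landings contribute 7 × 1200 = 8400 mm.
Total developed length = 102168 + 8400 = 110568 mm.
= 110.57 m.

110.57 m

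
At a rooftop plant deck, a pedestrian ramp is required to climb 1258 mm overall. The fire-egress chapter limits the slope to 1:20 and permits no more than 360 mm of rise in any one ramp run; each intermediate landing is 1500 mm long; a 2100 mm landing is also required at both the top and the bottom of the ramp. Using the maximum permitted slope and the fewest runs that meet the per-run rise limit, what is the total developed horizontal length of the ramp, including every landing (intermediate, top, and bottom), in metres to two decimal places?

33.86 m

⌈1258/360⌉ = 4 ramp runs. That means 3 intermediate landings.
Horizontal run for 1258 mm of rise at 1:20 is 1258 × 20 = 25160 mm.
3 intermediate landings contribute 3 × 1500 = 4500 mm.
Top and bottom landings: 2 × 2100 = 4200 mm.
Total = 25160 + 4500 + 4200 = 33860 mm.
= 33.86 m.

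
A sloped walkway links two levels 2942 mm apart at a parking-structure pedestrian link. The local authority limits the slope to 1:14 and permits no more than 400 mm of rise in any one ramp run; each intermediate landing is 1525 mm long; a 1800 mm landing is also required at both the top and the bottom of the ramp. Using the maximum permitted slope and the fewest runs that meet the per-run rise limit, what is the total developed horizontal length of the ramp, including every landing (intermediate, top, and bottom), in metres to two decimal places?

55.46 m

2942 / 400 = 7.36, so 8 ramp runs are needed. That means 7 intermediate landings.
Horizontal run for 2942 mm of rise at 1:14 is 2942 × 14 = 41188 mm.
7 intermediate landings contribute 7 × 1525 = 10675 mm.
Top and bottom landings: 2 × 1800 = 3600 mm.
Total = 41188 + 10675 + 3600 = 55463 mm.
= 55.46 m.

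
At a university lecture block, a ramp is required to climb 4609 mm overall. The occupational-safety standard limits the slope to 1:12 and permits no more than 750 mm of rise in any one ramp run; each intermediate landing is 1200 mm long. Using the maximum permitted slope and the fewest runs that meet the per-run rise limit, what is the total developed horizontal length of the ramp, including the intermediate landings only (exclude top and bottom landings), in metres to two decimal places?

At most 750 each: 4609/750 = 6.15, giving 7 ramp runs. That means 6 intermediate landings.
Ramp run (horizontal) at 1:12: 4609 × 12 = 55308 mm.
Intermediate landings: 6 × 1200 = 7200 mm.
Developed length = 55308 + 7200 = 62508 mm.
= 62.51 m.

62.51 m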